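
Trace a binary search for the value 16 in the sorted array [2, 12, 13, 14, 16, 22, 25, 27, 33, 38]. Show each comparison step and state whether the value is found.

Binary search for 16 in [2, 12, 13, 14, 16, 22, 25, 27, 33, 38]:

lo=0, hi=9, mid=4, arr[mid]=16 -> Found target at index 4!

Binary search finds 16 at index 4 after 1 comparisons. The search repeatedly halves the search space by comparing with the middle element.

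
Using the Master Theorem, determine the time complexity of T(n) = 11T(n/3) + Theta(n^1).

Master Theorem for T(n) = 11T(n/3) + O(n^1):

a = 11, b = 3, c = 1
log_b(a) = log_3(11) = 2.1827

Case 1: c = 1 < log_3(11) = 2.1827
T(n) = O(n^(log_3 11))

For T(n) = 11T(n/3) + O(n^1): log_3(11) = 2.1827. This is Case 1 of the Master Theorem (c < log_b(a), work dominated by leaves), giving O(n^(log_3 11)).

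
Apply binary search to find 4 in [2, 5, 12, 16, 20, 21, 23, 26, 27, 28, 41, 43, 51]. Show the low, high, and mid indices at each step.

Binary search for 4 in [2, 5, 12, 16, 20, 21, 23, 26, 27, 28, 41, 43, 51]:

lo=0, hi=12, mid=6, arr[mid]=23 -> 23 > 4, search left half
lo=0, hi=5, mid=2, arr[mid]=12 -> 12 > 4, search left half
lo=0, hi=1, mid=0, arr[mid]=2 -> 2 < 4, search right half
lo=1, hi=1, mid=1, arr[mid]=5 -> 5 > 4, search left half
lo=1 > hi=0, target 4 not found

Binary search determines that 4 is not in the array after 4 comparisons. The search space was exhausted without finding the target.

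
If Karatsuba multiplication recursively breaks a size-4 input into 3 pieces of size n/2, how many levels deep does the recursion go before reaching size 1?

For divide and conquer with division factor 2:

Problem sizes at each level:
Level 0: 4
Level 1: 2
Level 2: 1

The root is level 0 and the size-1 base case is level 2 (the tree spans levels 0 through 2, i.e. 3 levels counting the root), so the depth is the number of divisions: log_2(4) = 2

The recursion tree depth is log_2(4) = 2. At each level, the problem size is divided by 2, so it takes 2 divisions to reduce to a base case of size 1. The algorithm makes 3 recursive calls at each level.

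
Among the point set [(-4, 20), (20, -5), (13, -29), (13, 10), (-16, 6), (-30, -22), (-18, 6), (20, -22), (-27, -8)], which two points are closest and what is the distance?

Computing all pairwise distances among 9 points:

d((-4, 20), (20, -5)) = 34.6554
d((-4, 20), (13, -29)) = 51.8652
d((-4, 20), (13, 10)) = 19.7231
d((-4, 20), (-16, 6)) = 18.4391
d((-4, 20), (-30, -22)) = 49.3964
d((-4, 20), (-18, 6)) = 19.799
d((-4, 20), (20, -22)) = 48.3735
d((-4, 20), (-27, -8)) = 36.2353
d((20, -5), (13, -29)) = 25.0
d((20, -5), (13, 10)) = 16.5529
d((20, -5), (-16, 6)) = 37.6431
d((20, -5), (-30, -22)) = 52.811
d((20, -5), (-18, 6)) = 39.5601
d((20, -5), (20, -22)) = 17.0
d((20, -5), (-27, -8)) = 47.0956
d((13, -29), (13, 10)) = 39.0
d((13, -29), (-16, 6)) = 45.4533
d((13, -29), (-30, -22)) = 43.566
d((13, -29), (-18, 6)) = 46.7547
d((13, -29), (20, -22)) = 9.8995
d((13, -29), (-27, -8)) = 45.1774
d((13, 10), (-16, 6)) = 29.2746
d((13, 10), (-30, -22)) = 53.6004
d((13, 10), (-18, 6)) = 31.257
d((13, 10), (20, -22)) = 32.7567
d((13, 10), (-27, -8)) = 43.8634
d((-16, 6), (-30, -22)) = 31.305
d((-16, 6), (-18, 6)) = 2.0 <-- minimum
d((-16, 6), (20, -22)) = 45.607
d((-16, 6), (-27, -8)) = 17.8045
d((-30, -22), (-18, 6)) = 30.4631
d((-30, -22), (20, -22)) = 50.0
d((-30, -22), (-27, -8)) = 14.3178
d((-18, 6), (20, -22)) = 47.2017
d((-18, 6), (-27, -8)) = 16.6433
d((20, -22), (-27, -8)) = 49.0408

Closest pair: (-16, 6) and (-18, 6) with distance 2.0

The closest pair is (-16, 6) and (-18, 6) with Euclidean distance 2.0. For 9 points, brute-force pairwise comparison is shown above. For large n, the divide-and-conquer algorithm (sort by x, recurse on halves, check the dividing strip) achieves O(n log n).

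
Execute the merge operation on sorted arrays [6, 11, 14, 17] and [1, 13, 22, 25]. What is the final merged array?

Merging process:

Compare 6 vs 1: take 1 from right. Merged: [1]
Compare 6 vs 13: take 6 from left. Merged: [1, 6]
Compare 11 vs 13: take 11 from left. Merged: [1, 6, 11]
Compare 14 vs 13: take 13 from right. Merged: [1, 6, 11, 13]
Compare 14 vs 22: take 14 from left. Merged: [1, 6, 11, 13, 14]
Compare 17 vs 22: take 17 from left. Merged: [1, 6, 11, 13, 14, 17]
Append remaining from right: [22, 25]. Merged: [1, 6, 11, 13, 14, 17, 22, 25]

Final merged array: [1, 6, 11, 13, 14, 17, 22, 25]
Total comparisons: 6

The merged array is [1, 6, 11, 13, 14, 17, 22, 25], requiring 6 comparisons. The merge step runs in O(n) time where n is the total number of elements.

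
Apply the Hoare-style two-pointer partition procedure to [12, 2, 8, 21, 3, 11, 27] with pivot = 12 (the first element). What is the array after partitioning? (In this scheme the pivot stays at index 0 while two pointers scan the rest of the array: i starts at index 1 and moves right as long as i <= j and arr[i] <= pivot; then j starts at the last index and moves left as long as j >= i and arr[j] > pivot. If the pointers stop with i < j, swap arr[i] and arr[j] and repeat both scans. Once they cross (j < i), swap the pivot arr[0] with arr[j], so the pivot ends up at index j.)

Hoare-style two-pointer partition with pivot = 12:

Initial array: [12, 2, 8, 21, 3, 11, 27]

Pointers start at i = 1, j = 6.
i stops at index 3 (arr[3]=21 > 12), j stops at index 5 (arr[5]=11 <= 12): swap arr[3] and arr[5], array becomes [12, 2, 8, 11, 3, 21, 27]
i ends at 5, j ends at 4: the pointers have crossed (j < i), so scanning stops.

Swap pivot arr[0] with arr[4] to place pivot at position 4: [3, 2, 8, 11, 12, 21, 27]
Pivot position: 4

After partitioning with pivot 12, the array becomes [3, 2, 8, 11, 12, 21, 27]. The pivot is placed at index 4. All elements to the left of the pivot are <= 12, and all elements to the right are > 12.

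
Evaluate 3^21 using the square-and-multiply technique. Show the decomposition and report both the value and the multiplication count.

Computing 3^21 by squaring (build up from 3^1; each line after the first costs one multiplication):

3^1 = 3
3^2 = (3^1)^2 = 3^2 = 9
3^4 = (3^2)^2 = 9^2 = 81
3^5 = 3 * 3^4 = 3 * 81 = 243
3^10 = (3^5)^2 = 243^2 = 59049
3^20 = (3^10)^2 = 59049^2 = 3486784401
3^21 = 3 * 3^20 = 3 * 3486784401 = 10460353203

Result: 10460353203
Multiplications needed: 6 (6 lines after 3^1)

3^21 = 10460353203. Using exponentiation by squaring, this requires 6 multiplications. The key idea: if the exponent is even, square the half-power; if odd, multiply by the base once.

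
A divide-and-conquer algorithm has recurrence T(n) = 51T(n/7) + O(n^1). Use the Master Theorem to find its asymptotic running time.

Master Theorem for T(n) = 51T(n/7) + O(n^1):

a = 51, b = 7, c = 1
log_b(a) = log_7(51) = 2.0206

Case 1: c = 1 < log_7(51) = 2.0206
T(n) = O(n^(log_7 51))

For T(n) = 51T(n/7) + O(n^1): log_7(51) = 2.0206. This is Case 1 of the Master Theorem (c < log_b(a), work dominated by leaves), giving O(n^(log_7 51)).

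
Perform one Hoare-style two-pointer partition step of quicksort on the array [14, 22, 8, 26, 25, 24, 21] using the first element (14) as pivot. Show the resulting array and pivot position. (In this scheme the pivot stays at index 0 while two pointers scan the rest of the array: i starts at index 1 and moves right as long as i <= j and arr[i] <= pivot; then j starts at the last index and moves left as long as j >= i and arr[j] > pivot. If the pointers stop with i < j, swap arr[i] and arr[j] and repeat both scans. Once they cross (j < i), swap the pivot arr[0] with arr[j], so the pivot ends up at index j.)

Hoare-style two-pointer partition with pivot = 14:

Initial array: [14, 22, 8, 26, 25, 24, 21]

Pointers start at i = 1, j = 6.
i stops at index 1 (arr[1]=22 > 14), j stops at index 2 (arr[2]=8 <= 14): swap arr[1] and arr[2], array becomes [14, 8, 22, 26, 25, 24, 21]
i ends at 2, j ends at 1: the pointers have crossed (j < i), so scanning stops.

Swap pivot arr[0] with arr[1] to place pivot at position 1: [8, 14, 22, 26, 25, 24, 21]
Pivot position: 1

After partitioning with pivot 14, the array becomes [8, 14, 22, 26, 25, 24, 21]. The pivot is placed at index 1. All elements to the left of the pivot are <= 14, and all elements to the right are > 14.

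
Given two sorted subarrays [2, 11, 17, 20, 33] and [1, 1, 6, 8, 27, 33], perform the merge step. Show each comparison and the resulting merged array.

Merging process:

Compare 2 vs 1: take 1 from right. Merged: [1]
Compare 2 vs 1: take 1 from right. Merged: [1, 1]
Compare 2 vs 6: take 2 from left. Merged: [1, 1, 2]
Compare 11 vs 6: take 6 from right. Merged: [1, 1, 2, 6]
Compare 11 vs 8: take 8 from right. Merged: [1, 1, 2, 6, 8]
Compare 11 vs 27: take 11 from left. Merged: [1, 1, 2, 6, 8, 11]
Compare 17 vs 27: take 17 from left. Merged: [1, 1, 2, 6, 8, 11, 17]
Compare 20 vs 27: take 20 from left. Merged: [1, 1, 2, 6, 8, 11, 17, 20]
Compare 33 vs 27: take 27 from right. Merged: [1, 1, 2, 6, 8, 11, 17, 20, 27]
Compare 33 vs 33: take 33 from left. Merged: [1, 1, 2, 6, 8, 11, 17, 20, 27, 33]
Append remaining from right: [33]. Merged: [1, 1, 2, 6, 8, 11, 17, 20, 27, 33, 33]

Final merged array: [1, 1, 2, 6, 8, 11, 17, 20, 27, 33, 33]
Total comparisons: 10

The merged array is [1, 1, 2, 6, 8, 11, 17, 20, 27, 33, 33], requiring 10 comparisons. The merge step runs in O(n) time where n is the total number of elements.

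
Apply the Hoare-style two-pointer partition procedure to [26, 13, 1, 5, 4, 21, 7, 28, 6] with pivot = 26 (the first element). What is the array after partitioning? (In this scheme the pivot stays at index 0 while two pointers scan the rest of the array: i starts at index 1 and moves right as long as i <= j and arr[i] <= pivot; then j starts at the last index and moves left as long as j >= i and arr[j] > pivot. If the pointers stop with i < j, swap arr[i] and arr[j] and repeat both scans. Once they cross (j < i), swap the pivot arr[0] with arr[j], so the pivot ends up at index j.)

Hoare-style two-pointer partition with pivot = 26:

Initial array: [26, 13, 1, 5, 4, 21, 7, 28, 6]

Pointers start at i = 1, j = 8.
i stops at index 7 (arr[7]=28 > 26), j stops at index 8 (arr[8]=6 <= 26): swap arr[7] and arr[8], array becomes [26, 13, 1, 5, 4, 21, 7, 6, 28]
i ends at 8, j ends at 7: the pointers have crossed (j < i), so scanning stops.

Swap pivot arr[0] with arr[7] to place pivot at position 7: [6, 13, 1, 5, 4, 21, 7, 26, 28]
Pivot position: 7

After partitioning with pivot 26, the array becomes [6, 13, 1, 5, 4, 21, 7, 26, 28]. The pivot is placed at index 7. All elements to the left of the pivot are <= 26, and all elements to the right are > 26.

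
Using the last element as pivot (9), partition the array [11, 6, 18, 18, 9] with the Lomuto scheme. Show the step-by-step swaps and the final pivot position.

Lomuto partition with pivot = 9:

Initial array: [11, 6, 18, 18, 9]

arr[0]=11 > 9: no swap
arr[1]=6 <= 9: swap with position 0, array becomes [6, 11, 18, 18, 9]
arr[2]=18 > 9: no swap
arr[3]=18 > 9: no swap

Place pivot at position 1: [6, 9, 18, 18, 11]
Pivot position: 1

After partitioning with pivot 9, the array becomes [6, 9, 18, 18, 11]. The pivot is placed at index 1. All elements to the left of the pivot are <= 9, and all elements to the right are > 9.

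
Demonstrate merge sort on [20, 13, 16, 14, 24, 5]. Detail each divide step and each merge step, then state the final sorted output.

Merge sort trace:

Split: [20, 13, 16, 14, 24, 5] -> [20, 13, 16] and [14, 24, 5]
  Split: [20, 13, 16] -> [20] and [13, 16]
    Split: [13, 16] -> [13] and [16]
    Merge: [13] + [16] -> [13, 16]
  Merge: [20] + [13, 16] -> [13, 16, 20]
  Split: [14, 24, 5] -> [14] and [24, 5]
    Split: [24, 5] -> [24] and [5]
    Merge: [24] + [5] -> [5, 24]
  Merge: [14] + [5, 24] -> [5, 14, 24]
Merge: [13, 16, 20] + [5, 14, 24] -> [5, 13, 14, 16, 20, 24]

Final sorted array: [5, 13, 14, 16, 20, 24]

The merge sort proceeds by recursively splitting the array and merging sorted halves.
After all merges, the sorted array is [5, 13, 14, 16, 20, 24].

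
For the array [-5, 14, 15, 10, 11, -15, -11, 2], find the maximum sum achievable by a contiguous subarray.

Using Kadane's algorithm on [-5, 14, 15, 10, 11, -15, -11, 2]:

Scanning through the array:
Position 1 (value 14): max_ending_here = 14, max_so_far = 14
Position 2 (value 15): max_ending_here = 29, max_so_far = 29
Position 3 (value 10): max_ending_here = 39, max_so_far = 39
Position 4 (value 11): max_ending_here = 50, max_so_far = 50
Position 5 (value -15): max_ending_here = 35, max_so_far = 50
Position 6 (value -11): max_ending_here = 24, max_so_far = 50
Position 7 (value 2): max_ending_here = 26, max_so_far = 50

Maximum subarray: [14, 15, 10, 11]
Maximum sum: 50

The maximum subarray is [14, 15, 10, 11] with sum 50. This subarray runs from index 1 to index 4.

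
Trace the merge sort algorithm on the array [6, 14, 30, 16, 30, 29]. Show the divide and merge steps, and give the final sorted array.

Merge sort trace:

Split: [6, 14, 30, 16, 30, 29] -> [6, 14, 30] and [16, 30, 29]
  Split: [6, 14, 30] -> [6] and [14, 30]
    Split: [14, 30] -> [14] and [30]
    Merge: [14] + [30] -> [14, 30]
  Merge: [6] + [14, 30] -> [6, 14, 30]
  Split: [16, 30, 29] -> [16] and [30, 29]
    Split: [30, 29] -> [30] and [29]
    Merge: [30] + [29] -> [29, 30]
  Merge: [16] + [29, 30] -> [16, 29, 30]
Merge: [6, 14, 30] + [16, 29, 30] -> [6, 14, 16, 29, 30, 30]

Final sorted array: [6, 14, 16, 29, 30, 30]

The merge sort proceeds by recursively splitting the array and merging sorted halves.
After all merges, the sorted array is [6, 14, 16, 29, 30, 30].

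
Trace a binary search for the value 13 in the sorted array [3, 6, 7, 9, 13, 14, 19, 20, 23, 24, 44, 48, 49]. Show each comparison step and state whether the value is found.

Binary search for 13 in [3, 6, 7, 9, 13, 14, 19, 20, 23, 24, 44, 48, 49]:

lo=0, hi=12, mid=6, arr[mid]=19 -> 19 > 13, search left half
lo=0, hi=5, mid=2, arr[mid]=7 -> 7 < 13, search right half
lo=3, hi=5, mid=4, arr[mid]=13 -> Found target at index 4!

Binary search finds 13 at index 4 after 3 comparisons. The search repeatedly halves the search space by comparing with the middle element.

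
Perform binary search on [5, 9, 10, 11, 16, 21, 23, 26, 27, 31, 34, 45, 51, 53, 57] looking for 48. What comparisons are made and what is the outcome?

Binary search for 48 in [5, 9, 10, 11, 16, 21, 23, 26, 27, 31, 34, 45, 51, 53, 57]:

lo=0, hi=14, mid=7, arr[mid]=26 -> 26 < 48, search right half
lo=8, hi=14, mid=11, arr[mid]=45 -> 45 < 48, search right half
lo=12, hi=14, mid=13, arr[mid]=53 -> 53 > 48, search left half
lo=12, hi=12, mid=12, arr[mid]=51 -> 51 > 48, search left half
lo=12 > hi=11, target 48 not found

Binary search determines that 48 is not in the array after 4 comparisons. The search space was exhausted without finding the target.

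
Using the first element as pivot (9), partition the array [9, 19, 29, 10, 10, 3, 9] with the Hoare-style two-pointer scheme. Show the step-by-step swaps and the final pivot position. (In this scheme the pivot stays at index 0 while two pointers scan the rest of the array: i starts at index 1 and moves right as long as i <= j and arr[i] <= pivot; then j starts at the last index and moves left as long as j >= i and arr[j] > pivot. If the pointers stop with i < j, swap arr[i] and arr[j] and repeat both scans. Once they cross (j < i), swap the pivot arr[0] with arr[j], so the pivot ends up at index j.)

Hoare-style two-pointer partition with pivot = 9:

Initial array: [9, 19, 29, 10, 10, 3, 9]

Pointers start at i = 1, j = 6.
i stops at index 1 (arr[1]=19 > 9), j stops at index 6 (arr[6]=9 <= 9): swap arr[1] and arr[6], array becomes [9, 9, 29, 10, 10, 3, 19]
i stops at index 2 (arr[2]=29 > 9), j stops at index 5 (arr[5]=3 <= 9): swap arr[2] and arr[5], array becomes [9, 9, 3, 10, 10, 29, 19]
i ends at 3, j ends at 2: the pointers have crossed (j < i), so scanning stops.

Swap pivot arr[0] with arr[2] to place pivot at position 2: [3, 9, 9, 10, 10, 29, 19]
Pivot position: 2

After partitioning with pivot 9, the array becomes [3, 9, 9, 10, 10, 29, 19]. The pivot is placed at index 2. All elements to the left of the pivot are <= 9, and all elements to the right are > 9.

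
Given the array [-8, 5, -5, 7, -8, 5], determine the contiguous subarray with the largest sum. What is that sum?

Using Kadane's algorithm on [-8, 5, -5, 7, -8, 5]:

Scanning through the array:
Position 1 (value 5): max_ending_here = 5, max_so_far = 5
Position 2 (value -5): max_ending_here = 0, max_so_far = 5
Position 3 (value 7): max_ending_here = 7, max_so_far = 7
Position 4 (value -8): max_ending_here = -1, max_so_far = 7
Position 5 (value 5): max_ending_here = 5, max_so_far = 7

Maximum subarray: [5, -5, 7]
Maximum sum: 7

The maximum subarray is [5, -5, 7] with sum 7. This subarray runs from index 1 to index 3.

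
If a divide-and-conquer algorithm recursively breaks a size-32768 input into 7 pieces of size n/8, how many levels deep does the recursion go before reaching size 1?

For divide and conquer with division factor 8:

Problem sizes at each level:
Level 0: 32768
Level 1: 4096
Level 2: 512
Level 3: 64
Level 4: 8
Level 5: 1

The root is level 0 and the size-1 base case is level 5 (the tree spans levels 0 through 5, i.e. 6 levels counting the root), so the depth is the number of divisions: log_8(32768) = 5

The recursion tree depth is log_8(32768) = 5. At each level, the problem size is divided by 8, so it takes 5 divisions to reduce to a base case of size 1. The algorithm makes 7 recursive calls at each level.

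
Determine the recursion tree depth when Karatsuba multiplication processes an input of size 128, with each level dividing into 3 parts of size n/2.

For divide and conquer with division factor 2:

Problem sizes at each level:
Level 0: 128
Level 1: 64
Level 2: 32
Level 3: 16
Level 4: 8
Level 5: 4
Level 6: 2
Level 7: 1

The root is level 0 and the size-1 base case is level 7 (the tree spans levels 0 through 7, i.e. 8 levels counting the root), so the depth is the number of divisions: log_2(128) = 7

The recursion tree depth is log_2(128) = 7. At each level, the problem size is divided by 2, so it takes 7 divisions to reduce to a base case of size 1. The algorithm makes 3 recursive calls at each level.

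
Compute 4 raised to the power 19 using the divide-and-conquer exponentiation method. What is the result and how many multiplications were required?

Computing 4^19 by squaring (build up from 4^1; each line after the first costs one multiplication):

4^1 = 4
4^2 = (4^1)^2 = 4^2 = 16
4^4 = (4^2)^2 = 16^2 = 256
4^8 = (4^4)^2 = 256^2 = 65536
4^9 = 4 * 4^8 = 4 * 65536 = 262144
4^18 = (4^9)^2 = 262144^2 = 68719476736
4^19 = 4 * 4^18 = 4 * 68719476736 = 274877906944

Result: 274877906944
Multiplications needed: 6 (6 lines after 4^1)

4^19 = 274877906944. Using exponentiation by squaring, this requires 6 multiplications. The key idea: if the exponent is even, square the half-power; if odd, multiply by the base once.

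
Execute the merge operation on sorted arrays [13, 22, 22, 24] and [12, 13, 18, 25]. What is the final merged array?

Merging process:

Compare 13 vs 12: take 12 from right. Merged: [12]
Compare 13 vs 13: take 13 from left. Merged: [12, 13]
Compare 22 vs 13: take 13 from right. Merged: [12, 13, 13]
Compare 22 vs 18: take 18 from right. Merged: [12, 13, 13, 18]
Compare 22 vs 25: take 22 from left. Merged: [12, 13, 13, 18, 22]
Compare 22 vs 25: take 22 from left. Merged: [12, 13, 13, 18, 22, 22]
Compare 24 vs 25: take 24 from left. Merged: [12, 13, 13, 18, 22, 22, 24]
Append remaining from right: [25]. Merged: [12, 13, 13, 18, 22, 22, 24, 25]

Final merged array: [12, 13, 13, 18, 22, 22, 24, 25]
Total comparisons: 7

The merged array is [12, 13, 13, 18, 22, 22, 24, 25], requiring 7 comparisons. The merge step runs in O(n) time where n is the total number of elements.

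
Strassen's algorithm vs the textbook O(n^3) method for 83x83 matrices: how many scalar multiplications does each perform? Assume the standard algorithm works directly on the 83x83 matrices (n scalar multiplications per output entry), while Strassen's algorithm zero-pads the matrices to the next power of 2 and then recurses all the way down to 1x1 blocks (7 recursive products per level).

Matrix multiplication for 83x83 matrices:

Strassen's algorithm requires power-of-2 dimensions. Pad 83x83 to 128x128 (next power of 2).

Standard algorithm: 83^3 = 571787 multiplications
Strassen's algorithm: 7^(log2(128)) = 7^7 = 823543 multiplications
Difference: 571787 - 823543 = -251756 (Strassen uses MORE here due to padding overhead — for small or just-over-power-of-2 n, padding can outweigh the per-level savings)

Standard: 571787 multiplications (83^3). Strassen: 823543 multiplications (7^7, after padding to 128x128). Strassen reduces 8 recursive multiplications to 7 at each level.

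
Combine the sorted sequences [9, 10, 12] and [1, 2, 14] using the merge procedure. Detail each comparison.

Merging process:

Compare 9 vs 1: take 1 from right. Merged: [1]
Compare 9 vs 2: take 2 from right. Merged: [1, 2]
Compare 9 vs 14: take 9 from left. Merged: [1, 2, 9]
Compare 10 vs 14: take 10 from left. Merged: [1, 2, 9, 10]
Compare 12 vs 14: take 12 from left. Merged: [1, 2, 9, 10, 12]
Append remaining from right: [14]. Merged: [1, 2, 9, 10, 12, 14]

Final merged array: [1, 2, 9, 10, 12, 14]
Total comparisons: 5

The merged array is [1, 2, 9, 10, 12, 14], requiring 5 comparisons. The merge step runs in O(n) time where n is the total number of elements.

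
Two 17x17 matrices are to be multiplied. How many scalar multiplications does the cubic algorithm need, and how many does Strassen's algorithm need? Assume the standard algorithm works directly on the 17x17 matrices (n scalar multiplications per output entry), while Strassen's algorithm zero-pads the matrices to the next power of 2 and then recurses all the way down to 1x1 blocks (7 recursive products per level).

Matrix multiplication for 17x17 matrices:

Strassen's algorithm requires power-of-2 dimensions. Pad 17x17 to 32x32 (next power of 2).

Standard algorithm: 17^3 = 4913 multiplications
Strassen's algorithm: 7^(log2(32)) = 7^5 = 16807 multiplications
Difference: 4913 - 16807 = -11894 (Strassen uses MORE here due to padding overhead — for small or just-over-power-of-2 n, padding can outweigh the per-level savings)

Standard: 4913 multiplications (17^3). Strassen: 16807 multiplications (7^5, after padding to 32x32). Strassen reduces 8 recursive multiplications to 7 at each level.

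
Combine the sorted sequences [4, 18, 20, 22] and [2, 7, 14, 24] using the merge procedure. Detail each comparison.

Merging process:

Compare 4 vs 2: take 2 from right. Merged: [2]
Compare 4 vs 7: take 4 from left. Merged: [2, 4]
Compare 18 vs 7: take 7 from right. Merged: [2, 4, 7]
Compare 18 vs 14: take 14 from right. Merged: [2, 4, 7, 14]
Compare 18 vs 24: take 18 from left. Merged: [2, 4, 7, 14, 18]
Compare 20 vs 24: take 20 from left. Merged: [2, 4, 7, 14, 18, 20]
Compare 22 vs 24: take 22 from left. Merged: [2, 4, 7, 14, 18, 20, 22]
Append remaining from right: [24]. Merged: [2, 4, 7, 14, 18, 20, 22, 24]

Final merged array: [2, 4, 7, 14, 18, 20, 22, 24]
Total comparisons: 7

The merged array is [2, 4, 7, 14, 18, 20, 22, 24], requiring 7 comparisons. The merge step runs in O(n) time where n is the total number of elements.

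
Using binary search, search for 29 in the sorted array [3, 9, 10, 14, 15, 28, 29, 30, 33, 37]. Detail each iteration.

Binary search for 29 in [3, 9, 10, 14, 15, 28, 29, 30, 33, 37]:

lo=0, hi=9, mid=4, arr[mid]=15 -> 15 < 29, search right half
lo=5, hi=9, mid=7, arr[mid]=30 -> 30 > 29, search left half
lo=5, hi=6, mid=5, arr[mid]=28 -> 28 < 29, search right half
lo=6, hi=6, mid=6, arr[mid]=29 -> Found target at index 6!

Binary search finds 29 at index 6 after 4 comparisons. The search repeatedly halves the search space by comparing with the middle element.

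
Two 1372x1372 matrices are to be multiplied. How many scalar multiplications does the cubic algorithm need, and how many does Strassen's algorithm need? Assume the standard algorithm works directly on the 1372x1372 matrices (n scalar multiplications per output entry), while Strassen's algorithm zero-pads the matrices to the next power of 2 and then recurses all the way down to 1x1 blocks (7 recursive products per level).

Matrix multiplication for 1372x1372 matrices:

Strassen's algorithm requires power-of-2 dimensions. Pad 1372x1372 to 2048x2048 (next power of 2).

Standard algorithm: 1372^3 = 2582630848 multiplications
Strassen's algorithm: 7^(log2(2048)) = 7^11 = 1977326743 multiplications
Savings: 2582630848 - 1977326743 = 605304105 multiplications

Standard: 2582630848 multiplications (1372^3). Strassen: 1977326743 multiplications (7^11, after padding to 2048x2048). Strassen reduces 8 recursive multiplications to 7 at each level.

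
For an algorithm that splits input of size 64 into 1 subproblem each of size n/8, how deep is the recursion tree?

For divide and conquer with division factor 8:

Problem sizes at each level:
Level 0: 64
Level 1: 8
Level 2: 1

The root is level 0 and the size-1 base case is level 2 (the tree spans levels 0 through 2, i.e. 3 levels counting the root), so the depth is the number of divisions: log_8(64) = 2

The recursion tree depth is log_8(64) = 2. At each level, the problem size is divided by 8, so it takes 2 divisions to reduce to a base case of size 1. The algorithm makes 1 recursive call at each level.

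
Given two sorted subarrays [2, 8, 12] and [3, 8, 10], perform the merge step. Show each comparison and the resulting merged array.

Merging process:

Compare 2 vs 3: take 2 from left. Merged: [2]
Compare 8 vs 3: take 3 from right. Merged: [2, 3]
Compare 8 vs 8: take 8 from left. Merged: [2, 3, 8]
Compare 12 vs 8: take 8 from right. Merged: [2, 3, 8, 8]
Compare 12 vs 10: take 10 from right. Merged: [2, 3, 8, 8, 10]
Append remaining from left: [12]. Merged: [2, 3, 8, 8, 10, 12]

Final merged array: [2, 3, 8, 8, 10, 12]
Total comparisons: 5

The merged array is [2, 3, 8, 8, 10, 12], requiring 5 comparisons. The merge step runs in O(n) time where n is the total number of elements.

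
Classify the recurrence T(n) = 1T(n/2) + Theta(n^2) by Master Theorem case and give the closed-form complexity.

Master Theorem for T(n) = 1T(n/2) + O(n^2):

a = 1, b = 2, c = 2
log_b(a) = log_2(1) = 0.0000

Case 3: c = 2 > log_2(1) = 0.0000
T(n) = O(n^2) = O(n^2)

For T(n) = 1T(n/2) + O(n^2): log_2(1) = 0.0000. This is Case 3 of the Master Theorem (c > log_b(a), work dominated by root), giving O(n^2).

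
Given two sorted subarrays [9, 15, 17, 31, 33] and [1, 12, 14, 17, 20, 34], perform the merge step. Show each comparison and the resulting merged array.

Merging process:

Compare 9 vs 1: take 1 from right. Merged: [1]
Compare 9 vs 12: take 9 from left. Merged: [1, 9]
Compare 15 vs 12: take 12 from right. Merged: [1, 9, 12]
Compare 15 vs 14: take 14 from right. Merged: [1, 9, 12, 14]
Compare 15 vs 17: take 15 from left. Merged: [1, 9, 12, 14, 15]
Compare 17 vs 17: take 17 from left. Merged: [1, 9, 12, 14, 15, 17]
Compare 31 vs 17: take 17 from right. Merged: [1, 9, 12, 14, 15, 17, 17]
Compare 31 vs 20: take 20 from right. Merged: [1, 9, 12, 14, 15, 17, 17, 20]
Compare 31 vs 34: take 31 from left. Merged: [1, 9, 12, 14, 15, 17, 17, 20, 31]
Compare 33 vs 34: take 33 from left. Merged: [1, 9, 12, 14, 15, 17, 17, 20, 31, 33]
Append remaining from right: [34]. Merged: [1, 9, 12, 14, 15, 17, 17, 20, 31, 33, 34]

Final merged array: [1, 9, 12, 14, 15, 17, 17, 20, 31, 33, 34]
Total comparisons: 10

The merged array is [1, 9, 12, 14, 15, 17, 17, 20, 31, 33, 34], requiring 10 comparisons. The merge step runs in O(n) time where n is the total number of elements.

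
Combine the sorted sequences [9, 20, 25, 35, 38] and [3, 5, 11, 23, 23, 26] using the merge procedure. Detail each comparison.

Merging process:

Compare 9 vs 3: take 3 from right. Merged: [3]
Compare 9 vs 5: take 5 from right. Merged: [3, 5]
Compare 9 vs 11: take 9 from left. Merged: [3, 5, 9]
Compare 20 vs 11: take 11 from right. Merged: [3, 5, 9, 11]
Compare 20 vs 23: take 20 from left. Merged: [3, 5, 9, 11, 20]
Compare 25 vs 23: take 23 from right. Merged: [3, 5, 9, 11, 20, 23]
Compare 25 vs 23: take 23 from right. Merged: [3, 5, 9, 11, 20, 23, 23]
Compare 25 vs 26: take 25 from left. Merged: [3, 5, 9, 11, 20, 23, 23, 25]
Compare 35 vs 26: take 26 from right. Merged: [3, 5, 9, 11, 20, 23, 23, 25, 26]
Append remaining from left: [35, 38]. Merged: [3, 5, 9, 11, 20, 23, 23, 25, 26, 35, 38]

Final merged array: [3, 5, 9, 11, 20, 23, 23, 25, 26, 35, 38]
Total comparisons: 9

The merged array is [3, 5, 9, 11, 20, 23, 23, 25, 26, 35, 38], requiring 9 comparisons. The merge step runs in O(n) time where n is the total number of elements.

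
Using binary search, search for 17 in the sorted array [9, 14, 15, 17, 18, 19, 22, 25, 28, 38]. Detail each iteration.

Binary search for 17 in [9, 14, 15, 17, 18, 19, 22, 25, 28, 38]:

lo=0, hi=9, mid=4, arr[mid]=18 -> 18 > 17, search left half
lo=0, hi=3, mid=1, arr[mid]=14 -> 14 < 17, search right half
lo=2, hi=3, mid=2, arr[mid]=15 -> 15 < 17, search right half
lo=3, hi=3, mid=3, arr[mid]=17 -> Found target at index 3!

Binary search finds 17 at index 3 after 4 comparisons. The search repeatedly halves the search space by comparing with the middle element.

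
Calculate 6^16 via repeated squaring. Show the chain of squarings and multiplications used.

Computing 6^16 by squaring (build up from 6^1; each line after the first costs one multiplication):

6^1 = 6
6^2 = (6^1)^2 = 6^2 = 36
6^4 = (6^2)^2 = 36^2 = 1296
6^8 = (6^4)^2 = 1296^2 = 1679616
6^16 = (6^8)^2 = 1679616^2 = 2821109907456

Result: 2821109907456
Multiplications needed: 4 (4 lines after 6^1)

6^16 = 2821109907456. Using exponentiation by squaring, this requires 4 multiplications. The key idea: if the exponent is even, square the half-power; if odd, multiply by the base once.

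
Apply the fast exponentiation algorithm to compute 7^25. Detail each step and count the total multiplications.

Computing 7^25 by squaring (build up from 7^1; each line after the first costs one multiplication):

7^1 = 7
7^2 = (7^1)^2 = 7^2 = 49
7^3 = 7 * 7^2 = 7 * 49 = 343
7^6 = (7^3)^2 = 343^2 = 117649
7^12 = (7^6)^2 = 117649^2 = 13841287201
7^24 = (7^12)^2 = 13841287201^2 = 191581231380566414401
7^25 = 7 * 7^24 = 7 * 191581231380566414401 = 1341068619663964900807

Result: 1341068619663964900807
Multiplications needed: 6 (6 lines after 7^1)

7^25 = 1341068619663964900807. Using exponentiation by squaring, this requires 6 multiplications. The key idea: if the exponent is even, square the half-power; if odd, multiply by the base once.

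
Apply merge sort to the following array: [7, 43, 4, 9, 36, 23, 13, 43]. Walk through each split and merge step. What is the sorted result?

Merge sort trace:

Split: [7, 43, 4, 9, 36, 23, 13, 43] -> [7, 43, 4, 9] and [36, 23, 13, 43]
  Split: [7, 43, 4, 9] -> [7, 43] and [4, 9]
    Split: [7, 43] -> [7] and [43]
    Merge: [7] + [43] -> [7, 43]
    Split: [4, 9] -> [4] and [9]
    Merge: [4] + [9] -> [4, 9]
  Merge: [7, 43] + [4, 9] -> [4, 7, 9, 43]
  Split: [36, 23, 13, 43] -> [36, 23] and [13, 43]
    Split: [36, 23] -> [36] and [23]
    Merge: [36] + [23] -> [23, 36]
    Split: [13, 43] -> [13] and [43]
    Merge: [13] + [43] -> [13, 43]
  Merge: [23, 36] + [13, 43] -> [13, 23, 36, 43]
Merge: [4, 7, 9, 43] + [13, 23, 36, 43] -> [4, 7, 9, 13, 23, 36, 43, 43]

Final sorted array: [4, 7, 9, 13, 23, 36, 43, 43]

The merge sort proceeds by recursively splitting the array and merging sorted halves.
After all merges, the sorted array is [4, 7, 9, 13, 23, 36, 43, 43].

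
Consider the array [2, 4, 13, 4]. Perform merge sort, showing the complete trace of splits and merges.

Merge sort trace:

Split: [2, 4, 13, 4] -> [2, 4] and [13, 4]
  Split: [2, 4] -> [2] and [4]
  Merge: [2] + [4] -> [2, 4]
  Split: [13, 4] -> [13] and [4]
  Merge: [13] + [4] -> [4, 13]
Merge: [2, 4] + [4, 13] -> [2, 4, 4, 13]

Final sorted array: [2, 4, 4, 13]

The merge sort proceeds by recursively splitting the array and merging sorted halves.
After all merges, the sorted array is [2, 4, 4, 13].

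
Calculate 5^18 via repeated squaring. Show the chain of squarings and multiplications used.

Computing 5^18 by squaring (build up from 5^1; each line after the first costs one multiplication):

5^1 = 5
5^2 = (5^1)^2 = 5^2 = 25
5^4 = (5^2)^2 = 25^2 = 625
5^8 = (5^4)^2 = 625^2 = 390625
5^9 = 5 * 5^8 = 5 * 390625 = 1953125
5^18 = (5^9)^2 = 1953125^2 = 3814697265625

Result: 3814697265625
Multiplications needed: 5 (5 lines after 5^1)

5^18 = 3814697265625. Using exponentiation by squaring, this requires 5 multiplications. The key idea: if the exponent is even, square the half-power; if odd, multiply by the base once.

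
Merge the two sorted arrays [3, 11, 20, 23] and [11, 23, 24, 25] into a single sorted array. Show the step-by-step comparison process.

Merging process:

Compare 3 vs 11: take 3 from left. Merged: [3]
Compare 11 vs 11: take 11 from left. Merged: [3, 11]
Compare 20 vs 11: take 11 from right. Merged: [3, 11, 11]
Compare 20 vs 23: take 20 from left. Merged: [3, 11, 11, 20]
Compare 23 vs 23: take 23 from left. Merged: [3, 11, 11, 20, 23]
Append remaining from right: [23, 24, 25]. Merged: [3, 11, 11, 20, 23, 23, 24, 25]

Final merged array: [3, 11, 11, 20, 23, 23, 24, 25]
Total comparisons: 5

The merged array is [3, 11, 11, 20, 23, 23, 24, 25], requiring 5 comparisons. The merge step runs in O(n) time where n is the total number of elements.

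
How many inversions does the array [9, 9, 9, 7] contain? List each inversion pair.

Finding inversions in [9, 9, 9, 7]:

(0, 3): arr[0]=9 > arr[3]=7
(1, 3): arr[1]=9 > arr[3]=7
(2, 3): arr[2]=9 > arr[3]=7

Total inversions: 3

The array has 3 inversion(s): (0,3), (1,3), (2,3). Each pair (i,j) satisfies i < j and arr[i] > arr[j].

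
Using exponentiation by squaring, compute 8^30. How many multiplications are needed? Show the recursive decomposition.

Computing 8^30 by squaring (build up from 8^1; each line after the first costs one multiplication):

8^1 = 8
8^2 = (8^1)^2 = 8^2 = 64
8^3 = 8 * 8^2 = 8 * 64 = 512
8^6 = (8^3)^2 = 512^2 = 262144
8^7 = 8 * 8^6 = 8 * 262144 = 2097152
8^14 = (8^7)^2 = 2097152^2 = 4398046511104
8^15 = 8 * 8^14 = 8 * 4398046511104 = 35184372088832
8^30 = (8^15)^2 = 35184372088832^2 = 1237940039285380274899124224

Result: 1237940039285380274899124224
Multiplications needed: 7 (7 lines after 8^1)

8^30 = 1237940039285380274899124224. Using exponentiation by squaring, this requires 7 multiplications. The key idea: if the exponent is even, square the half-power; if odd, multiply by the base once.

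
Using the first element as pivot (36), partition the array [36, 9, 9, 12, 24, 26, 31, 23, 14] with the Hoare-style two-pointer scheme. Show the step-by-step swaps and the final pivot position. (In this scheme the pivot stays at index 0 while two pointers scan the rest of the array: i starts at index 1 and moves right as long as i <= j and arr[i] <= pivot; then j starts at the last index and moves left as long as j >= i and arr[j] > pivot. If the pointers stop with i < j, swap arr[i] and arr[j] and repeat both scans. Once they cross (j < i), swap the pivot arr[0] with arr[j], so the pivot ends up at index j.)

Hoare-style two-pointer partition with pivot = 36:

Initial array: [36, 9, 9, 12, 24, 26, 31, 23, 14]

Pointers start at i = 1, j = 8.
i ends at 9, j ends at 8: the pointers have crossed (j < i), so scanning stops.

Swap pivot arr[0] with arr[8] to place pivot at position 8: [14, 9, 9, 12, 24, 26, 31, 23, 36]
Pivot position: 8

After partitioning with pivot 36, the array becomes [14, 9, 9, 12, 24, 26, 31, 23, 36]. The pivot is placed at index 8. All elements to the left of the pivot are <= 36, and all elements to the right are > 36.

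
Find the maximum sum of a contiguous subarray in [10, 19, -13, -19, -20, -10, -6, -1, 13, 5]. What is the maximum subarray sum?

Using Kadane's algorithm on [10, 19, -13, -19, -20, -10, -6, -1, 13, 5]:

Scanning through the array:
Position 1 (value 19): max_ending_here = 29, max_so_far = 29
Position 2 (value -13): max_ending_here = 16, max_so_far = 29
Position 3 (value -19): max_ending_here = -3, max_so_far = 29
Position 4 (value -20): max_ending_here = -20, max_so_far = 29
Position 5 (value -10): max_ending_here = -10, max_so_far = 29
Position 6 (value -6): max_ending_here = -6, max_so_far = 29
Position 7 (value -1): max_ending_here = -1, max_so_far = 29
Position 8 (value 13): max_ending_here = 13, max_so_far = 29
Position 9 (value 5): max_ending_here = 18, max_so_far = 29

Maximum subarray: [10, 19]
Maximum sum: 29

The maximum subarray is [10, 19] with sum 29. This subarray runs from index 0 to index 1.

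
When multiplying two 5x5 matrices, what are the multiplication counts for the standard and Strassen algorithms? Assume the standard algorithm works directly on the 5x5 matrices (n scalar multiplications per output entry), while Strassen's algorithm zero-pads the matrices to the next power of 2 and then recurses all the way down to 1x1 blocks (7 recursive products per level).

Matrix multiplication for 5x5 matrices:

Strassen's algorithm requires power-of-2 dimensions. Pad 5x5 to 8x8 (next power of 2).

Standard algorithm: 5^3 = 125 multiplications
Strassen's algorithm: 7^(log2(8)) = 7^3 = 343 multiplications
Difference: 125 - 343 = -218 (Strassen uses MORE here due to padding overhead — for small or just-over-power-of-2 n, padding can outweigh the per-level savings)

Standard: 125 multiplications (5^3). Strassen: 343 multiplications (7^3, after padding to 8x8). Strassen reduces 8 recursive multiplications to 7 at each level.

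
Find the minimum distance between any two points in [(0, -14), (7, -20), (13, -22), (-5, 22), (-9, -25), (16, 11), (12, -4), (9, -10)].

Computing all pairwise distances among 8 points:

d((0, -14), (7, -20)) = 9.2195
d((0, -14), (13, -22)) = 15.2643
d((0, -14), (-5, 22)) = 36.3456
d((0, -14), (-9, -25)) = 14.2127
d((0, -14), (16, 11)) = 29.6816
d((0, -14), (12, -4)) = 15.6205
d((0, -14), (9, -10)) = 9.8489
d((7, -20), (13, -22)) = 6.3246 <-- minimum
d((7, -20), (-5, 22)) = 43.6807
d((7, -20), (-9, -25)) = 16.7631
d((7, -20), (16, 11)) = 32.28
d((7, -20), (12, -4)) = 16.7631
d((7, -20), (9, -10)) = 10.198
d((13, -22), (-5, 22)) = 47.5395
d((13, -22), (-9, -25)) = 22.2036
d((13, -22), (16, 11)) = 33.1361
d((13, -22), (12, -4)) = 18.0278
d((13, -22), (9, -10)) = 12.6491
d((-5, 22), (-9, -25)) = 47.1699
d((-5, 22), (16, 11)) = 23.7065
d((-5, 22), (12, -4)) = 31.0644
d((-5, 22), (9, -10)) = 34.9285
d((-9, -25), (16, 11)) = 43.8292
d((-9, -25), (12, -4)) = 29.6985
d((-9, -25), (9, -10)) = 23.4307
d((16, 11), (12, -4)) = 15.5242
d((16, 11), (9, -10)) = 22.1359
d((12, -4), (9, -10)) = 6.7082

Closest pair: (7, -20) and (13, -22) with distance 6.3246

The closest pair is (7, -20) and (13, -22) with Euclidean distance 6.3246. For 8 points, brute-force pairwise comparison is shown above. For large n, the divide-and-conquer algorithm (sort by x, recurse on halves, check the dividing strip) achieves O(n log n).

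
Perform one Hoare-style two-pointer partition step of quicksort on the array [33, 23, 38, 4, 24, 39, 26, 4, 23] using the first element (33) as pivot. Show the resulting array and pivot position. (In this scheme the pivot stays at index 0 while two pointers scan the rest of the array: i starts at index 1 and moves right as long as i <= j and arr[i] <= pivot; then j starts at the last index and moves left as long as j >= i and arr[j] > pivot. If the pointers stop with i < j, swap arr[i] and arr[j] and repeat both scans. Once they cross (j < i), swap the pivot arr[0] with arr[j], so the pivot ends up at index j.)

Hoare-style two-pointer partition with pivot = 33:

Initial array: [33, 23, 38, 4, 24, 39, 26, 4, 23]

Pointers start at i = 1, j = 8.
i stops at index 2 (arr[2]=38 > 33), j stops at index 8 (arr[8]=23 <= 33): swap arr[2] and arr[8], array becomes [33, 23, 23, 4, 24, 39, 26, 4, 38]
i stops at index 5 (arr[5]=39 > 33), j stops at index 7 (arr[7]=4 <= 33): swap arr[5] and arr[7], array becomes [33, 23, 23, 4, 24, 4, 26, 39, 38]
i ends at 7, j ends at 6: the pointers have crossed (j < i), so scanning stops.

Swap pivot arr[0] with arr[6] to place pivot at position 6: [26, 23, 23, 4, 24, 4, 33, 39, 38]
Pivot position: 6

After partitioning with pivot 33, the array becomes [26, 23, 23, 4, 24, 4, 33, 39, 38]. The pivot is placed at index 6. All elements to the left of the pivot are <= 33, and all elements to the right are > 33.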